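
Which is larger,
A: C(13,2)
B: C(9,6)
A=C(13,2)=78, B=C(9,6)=84.
Final answer: B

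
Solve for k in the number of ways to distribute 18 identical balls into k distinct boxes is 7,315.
5

Stars and bars: the count is C(18+k−1, k−1), increasing in k. k=3: C(20,2) = 190, k=4: C(21,3) = 1,330, k=5: C(22,4) = 7,315 ✓. So k = 5.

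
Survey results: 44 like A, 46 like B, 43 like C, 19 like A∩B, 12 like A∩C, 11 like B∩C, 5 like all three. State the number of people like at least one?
96

Reasoning: |A∪B∪C| = 44+46+43-19-12-11+5 = 96.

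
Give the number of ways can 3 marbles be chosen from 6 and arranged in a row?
120

P(6,3) = 6!/(6-3)! = 120.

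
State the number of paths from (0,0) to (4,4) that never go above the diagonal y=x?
14

Explanation: Counted by the Catalan number C_4: C_4 = C(8,4)/(4+1) = 70/5 = 14.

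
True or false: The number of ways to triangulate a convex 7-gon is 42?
True
Triangulations of a convex 7-gon are counted by the Catalan number C_5: C_5 = C(10,5)/(5+1) = 252/6 = 42.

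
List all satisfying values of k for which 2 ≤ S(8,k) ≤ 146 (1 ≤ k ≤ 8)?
S(8,1)=1; S(8,2)=127; S(8,3)=966; S(8,4)=1,701; S(8,5)=1,050; S(8,6)=266; S(8,7)=28; S(8,8)=1. So valid k = 2, 7.

Answer: 2, 7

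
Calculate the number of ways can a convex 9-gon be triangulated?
429

Working:
Using the Catalan number formula: C_n = C(2n, n) / (n+1)
C_7 = C(14, 7) / (7+1)
     = 3432 / 8
     = 429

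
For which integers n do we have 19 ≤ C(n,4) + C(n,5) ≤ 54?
6
C(5,4)+C(5,5)=6; C(6,4)+C(6,5)=21; C(7,4)+C(7,5)=56. So valid n = 6.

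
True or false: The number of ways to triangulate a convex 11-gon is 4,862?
True

Triangulations of a convex 11-gon are counted by the Catalan number C_9: C_9 = C(18,9)/(9+1) = 48,620/10 = 4,862.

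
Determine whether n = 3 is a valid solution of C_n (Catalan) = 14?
C_3 = C(6,3)/(3+1) = 20/4 = 5, which does not equal 14.
Final answer: No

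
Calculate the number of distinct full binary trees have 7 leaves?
132

Using the Catalan number formula: C_n = C(2n, n) / (n+1)
C_6 = C(12, 6) / (6+1)
     = 924 / 7
     = 132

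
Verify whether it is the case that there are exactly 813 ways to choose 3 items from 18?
False

C(18,3) = 816 ≠ 813.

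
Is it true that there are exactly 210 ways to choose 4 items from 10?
C(10,4) = 210.
Final answer: True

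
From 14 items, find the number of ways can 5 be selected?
2,002

Explanation: C(14,5) = 14! / (5! × (14-5)!)
         = 14! / (5! × 9!)
         = 2,002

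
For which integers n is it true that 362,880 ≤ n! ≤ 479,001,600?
9, 10, 11, 12

Solution: n! is strictly increasing; 9! = 362,880 and 12! = 479,001,600, so valid n = 9, 10, 11, 12.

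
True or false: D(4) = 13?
False
Derangements of 4 elements: D(4) = (4-1)·[D(3) + D(2)] = 3·[2 + 1] = 9.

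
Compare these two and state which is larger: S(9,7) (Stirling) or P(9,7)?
P(9,7)

Explanation: S(9,7) = 7·S(8,7) + S(8,6) = 7·28 + 266 = 462; P(9,7) = 181,440.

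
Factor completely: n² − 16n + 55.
(n − 5)(n − 11)

Working:
Seek roots whose sum is 16 and product is 55: (5, 11). So n² − 16n + 55 = (n − 5)(n − 11).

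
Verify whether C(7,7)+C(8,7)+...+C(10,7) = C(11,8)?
True

Explanation: Hockey stick identity gives Σ = C(11,8) = 165; RHS C(11,8) = 165.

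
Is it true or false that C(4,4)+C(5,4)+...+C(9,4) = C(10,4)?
False

Hockey stick identity gives Σ = C(10,5) = 252; RHS C(10,4) = 210.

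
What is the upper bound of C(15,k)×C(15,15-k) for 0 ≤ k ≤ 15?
41,409,225

C(15,k)·C(15,15-k) = C(15,k)², maximised at the centre k = 7: C(15,7)² = 41,409,225.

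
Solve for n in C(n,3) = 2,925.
27

Working:
C(n,3) = n(n−1)(n−2)/3! is increasing in n, and n(n−1)(n−2) = 3!·2,925 = 17,550 ≈ (n−1)^3 gives n ≈ 27.0. Check: C(25,3) = 2,300, C(26,3) = 2,600, C(27,3) = 2,925 ✓. So n = 27.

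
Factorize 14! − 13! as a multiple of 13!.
14! − 13! = 14·13! − 13! = (14 − 1)·13! = 13 × 13! = 80,951,270,400.

Answer: 13 × 13! = 80,951,270,400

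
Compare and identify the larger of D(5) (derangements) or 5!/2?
D(5) = (5-1)·[D(4) + D(3)] = 4·[9 + 2] = 44; 5!/2 = 120/2 = 60.

Answer: 5!/2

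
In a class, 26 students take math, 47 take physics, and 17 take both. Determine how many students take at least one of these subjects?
|A∪B| = |A|+|B|-|A∩B| = 26+47-17 = 56.
Final answer: 56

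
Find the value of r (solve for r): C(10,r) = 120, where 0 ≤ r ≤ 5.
3

C(10,r) is increasing for 0 ≤ r ≤ 5. Stepping up (C(10,r+1) = C(10,r)·(10−r)/(r+1)): C(10,1) = 10, C(10,2) = 45, C(10,3) = 120 ✓. So r = 3.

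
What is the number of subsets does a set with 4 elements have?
16

Each element can be included or excluded: 2^4 = 16.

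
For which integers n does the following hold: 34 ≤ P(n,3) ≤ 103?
5

P(4,3)=24; P(5,3)=60; P(6,3)=120. So valid n = 5.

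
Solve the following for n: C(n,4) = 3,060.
18

Working:
C(n,4) = n(n−1)(n−2)(n−3)/4! is increasing in n, and n(n−1)(n−2)(n−3) = 4!·3,060 = 73,440 ≈ (n−1.5)^4 gives n ≈ 18.0. Check: C(16,4) = 1,820, C(17,4) = 2,380, C(18,4) = 3,060 ✓. So n = 18.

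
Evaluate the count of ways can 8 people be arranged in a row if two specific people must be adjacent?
Treat pair as unit: (8-1)! arrangements × 2 internal orders = 10,080.

Answer: 10,080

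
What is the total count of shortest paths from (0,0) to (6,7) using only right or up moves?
Choose 6 rights from 13 moves: C(13,6) = 1,716.

Answer: 1,716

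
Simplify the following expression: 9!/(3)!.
This equals 9×8×...×4 = 60,480.

Answer: 60,480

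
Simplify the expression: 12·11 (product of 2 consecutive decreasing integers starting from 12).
132
This is P(12,2) = 12!/(10)! = 132.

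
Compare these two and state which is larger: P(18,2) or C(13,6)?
P(18,2)=306, C(13,6)=1,716.

Answer: C(13,6)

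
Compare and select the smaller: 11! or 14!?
11!

Solution: 11!=39,916,800, 14!=87,178,291,200. 14! > 11!.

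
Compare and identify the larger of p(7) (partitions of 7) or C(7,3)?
Pentagonal recurrence p(n) = p(n−1) + p(n−2) − p(n−5) − p(n−7) + …: p(7) = p(6) + p(5) − p(2) − p(0) = 11 + 7 − 2 − 1 = 15; C(7,3) = 35.
Final answer: C(7,3)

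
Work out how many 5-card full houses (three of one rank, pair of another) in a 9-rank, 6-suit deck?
21,600

Triple rank: 9. Triple suits: C(6,3)=20. Pair rank: 8. Pair suits: C(6,2)=15. Total: 21,600.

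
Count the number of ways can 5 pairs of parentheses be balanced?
42

Reasoning: Using the Catalan number formula: C_n = C(2n, n) / (n+1)
C_5 = C(10, 5) / (5+1)
     = 252 / 6
     = 42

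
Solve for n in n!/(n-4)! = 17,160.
13

Reasoning: n!/(n-4)! = n×(n-1)×(n-2)×(n-3), a product of 4 consecutive integers ≈ (n−1.5)^4. 17,160^(1/4) + 1.5 ≈ 12.9; check n = 13: 13×12×11×10 = 17,160 ✓. So n = 13.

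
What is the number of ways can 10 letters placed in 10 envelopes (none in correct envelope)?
1,334,961

Working:
Using D(n) = (n-1)[D(n-1) + D(n-2)]:
D(10) = (10-1) × [D(9) + D(8)]
      = 9 × [133496 + 14833]
      = 9 × 148329
      = 1,334,961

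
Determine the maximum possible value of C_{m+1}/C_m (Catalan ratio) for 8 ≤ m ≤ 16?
11/3

Working:
C_{m+1}/C_m = 2(2m+1)/(m+2), which increases with m. Maximum at m = 16: 2·33/18 = 11/3.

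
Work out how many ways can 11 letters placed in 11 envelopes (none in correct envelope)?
Using D(n) = (n-1)[D(n-1) + D(n-2)]:
D(11) = (11-1) × [D(10) + D(9)]
      = 10 × [1334961 + 133496]
      = 10 × 1468457
      = 14,684,570
Final answer: 14,684,570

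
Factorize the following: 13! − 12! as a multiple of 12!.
12 × 12! = 5,748,019,200

Working:
13! − 12! = 13·12! − 12! = (13 − 1)·12! = 12 × 12! = 5,748,019,200.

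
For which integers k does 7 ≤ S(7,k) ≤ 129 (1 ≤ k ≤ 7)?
2, 6
S(7,1)=1; S(7,2)=63; S(7,3)=301; S(7,4)=350; S(7,5)=140; S(7,6)=21; S(7,7)=1. So valid k = 2, 6.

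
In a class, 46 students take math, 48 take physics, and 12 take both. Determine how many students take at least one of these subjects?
82

Explanation: |A∪B| = |A|+|B|-|A∩B| = 46+48-12 = 82.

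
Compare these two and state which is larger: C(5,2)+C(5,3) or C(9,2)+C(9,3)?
C(9,2)+C(9,3)

Explanation: First=20, Second=120.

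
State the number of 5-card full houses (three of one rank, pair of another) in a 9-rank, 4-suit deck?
1,728

Triple rank: 9. Triple suits: C(4,3)=4. Pair rank: 8. Pair suits: C(4,2)=6. Total: 1,728.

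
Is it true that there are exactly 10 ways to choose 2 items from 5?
True

Explanation: C(5,2) = 10.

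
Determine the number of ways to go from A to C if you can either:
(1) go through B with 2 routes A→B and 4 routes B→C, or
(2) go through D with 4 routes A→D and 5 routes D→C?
Route via B: 2×4=8. Route via D: 4×5=20. Total: 28.
Final answer: 28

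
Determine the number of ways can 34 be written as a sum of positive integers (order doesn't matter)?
12,310

Reasoning: Pentagonal recurrence p(n) = p(n−1) + p(n−2) − p(n−5) − p(n−7) + …: p(34) = p(33) + p(32) − p(29) − p(27) + p(22) + p(19) − p(12) − p(8) = 10,143 + 8,349 − 4,565 − 3,010 + 1,002 + 490 − 77 − 22 = 12,310.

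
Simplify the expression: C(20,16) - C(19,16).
C(20,16) - C(19,16) = C(19,15) = 3,876.
Final answer: 3,876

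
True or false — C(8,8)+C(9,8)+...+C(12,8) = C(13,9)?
Hockey stick identity gives Σ = C(13,9) = 715; RHS C(13,9) = 715.
Final answer: True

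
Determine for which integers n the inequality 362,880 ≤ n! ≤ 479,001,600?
9, 10, 11, 12

Explanation: n! is strictly increasing; 9! = 362,880 and 12! = 479,001,600, so valid n = 9, 10, 11, 12.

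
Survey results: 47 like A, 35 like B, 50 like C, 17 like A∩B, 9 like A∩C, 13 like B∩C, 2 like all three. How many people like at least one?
95

Reasoning: |A∪B∪C| = 47+35+50-17-9-13+2 = 95.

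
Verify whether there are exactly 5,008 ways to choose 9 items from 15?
False

Reasoning: C(15,9) = 5,005 ≠ 5008.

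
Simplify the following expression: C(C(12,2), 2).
2,145

Working:
C(12,2) = 66, then C(66, 2) = 2,145.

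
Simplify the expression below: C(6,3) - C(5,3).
10

Reasoning: C(6,3) - C(5,3) = C(5,2) = 10.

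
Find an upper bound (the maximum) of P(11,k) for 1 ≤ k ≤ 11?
39,916,800

Explanation: P(11,k) increases in k, so maximum at k = 11: 11! = 39,916,800.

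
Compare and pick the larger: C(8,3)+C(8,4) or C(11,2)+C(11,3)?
C(11,2)+C(11,3)

Explanation: First=126, Second=220.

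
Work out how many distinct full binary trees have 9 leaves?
1,430

Solution: Using the Catalan number formula: C_n = C(2n, n) / (n+1)
C_8 = C(16, 8) / (8+1)
     = 12870 / 9
     = 1,430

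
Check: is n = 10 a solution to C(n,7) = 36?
No

Working:
C(10,7) = 10·9·8·7·6·5·4/7! = 604,800/5,040 = 120, which does not equal 36.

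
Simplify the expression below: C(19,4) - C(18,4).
816

Solution: C(19,4) - C(18,4) = C(18,3) = 816.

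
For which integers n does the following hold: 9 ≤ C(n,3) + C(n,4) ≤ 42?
5, 6

Solution: C(4,3)+C(4,4)=5; C(5,3)+C(5,4)=15; C(6,3)+C(6,4)=35; C(7,3)+C(7,4)=70. So valid n = 5, 6.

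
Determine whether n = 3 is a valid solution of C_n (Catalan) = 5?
Yes

C_3 = C(6,3)/(3+1) = 20/4 = 5, which equals 5.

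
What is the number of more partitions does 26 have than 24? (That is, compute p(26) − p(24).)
861

Reasoning: Pentagonal recurrence p(n) = p(n−1) + p(n−2) − p(n−5) − p(n−7) + …: p(26) = p(25) + p(24) − p(21) − p(19) + p(14) + p(11) − p(4) − p(0) = 1,958 + 1,575 − 792 − 490 + 135 + 56 − 5 − 1 = 2,436.
p(24) = p(23) + p(22) − p(19) − p(17) + p(12) + p(9) − p(2) = 1,255 + 1,002 − 490 − 297 + 77 + 30 − 2 = 1,575.
Difference = 2,436 − 1,575 = 861.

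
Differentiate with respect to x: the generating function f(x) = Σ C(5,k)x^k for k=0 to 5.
Σ k·C(5,k)x^(k-1) for k=1 to 5
Term-by-term differentiation gives Σ k·C(5,k)x^{k-1} for k=1 to 5.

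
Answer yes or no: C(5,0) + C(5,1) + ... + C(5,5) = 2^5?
Yes

Working:
Binomial theorem with x = y = 1: Σ C(5,i) = (1+1)^5 = 2^5 = 32. The statement holds.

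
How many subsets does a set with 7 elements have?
128

Working:
Each element can be included or excluded: 2^7 = 128.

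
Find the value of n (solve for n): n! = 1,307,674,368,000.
n! is strictly increasing. 13! = 6,227,020,800, 14! = 87,178,291,200, 15! = 1,307,674,368,000 ✓. So n = 15.
Final answer: 15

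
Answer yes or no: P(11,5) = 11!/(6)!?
Permutation formula P(n,k) = n!/(n-k)!: 11!/6! = 39,916,800/720 = 55,440 = P(11,5). The statement holds.
Final answer: Yes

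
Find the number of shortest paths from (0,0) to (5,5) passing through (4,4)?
140

Solution: To (4,4): C(8,4)=70. From there: C(2,1)=2. Total: 140.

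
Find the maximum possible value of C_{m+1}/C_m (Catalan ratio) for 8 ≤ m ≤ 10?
7/2

Solution: C_{m+1}/C_m = 2(2m+1)/(m+2), which increases with m. Maximum at m = 10: 2·21/12 = 7/2.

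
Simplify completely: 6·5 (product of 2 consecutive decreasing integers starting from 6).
This is P(6,2) = 6!/(4)! = 30.

Answer: 30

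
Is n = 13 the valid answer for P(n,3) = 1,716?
Yes

Working:
P(13,3) = 13·12·11 = 1,716, which equals 1,716.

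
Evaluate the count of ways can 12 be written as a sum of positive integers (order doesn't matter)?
77

Pentagonal recurrence p(n) = p(n−1) + p(n−2) − p(n−5) − p(n−7) + …: p(12) = p(11) + p(10) − p(7) − p(5) + p(0) = 56 + 42 − 15 − 7 + 1 = 77.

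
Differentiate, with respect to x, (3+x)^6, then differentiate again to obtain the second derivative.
First derivative: 6(3+x)^{5}. Second derivative: 6·5·(3+x)^{4} = 30(3+x)^{4}.
Final answer: 30(3+x)^4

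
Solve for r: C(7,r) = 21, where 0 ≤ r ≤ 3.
2

Solution: C(7,r) is increasing for 0 ≤ r ≤ 3. Stepping up (C(7,r+1) = C(7,r)·(7−r)/(r+1)): C(7,1) = 7, C(7,2) = 21 ✓. So r = 2.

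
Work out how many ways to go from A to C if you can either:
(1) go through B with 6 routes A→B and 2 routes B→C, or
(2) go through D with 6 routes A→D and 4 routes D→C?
36

Reasoning: Route via B: 6×2=12. Route via D: 6×4=24. Total: 36.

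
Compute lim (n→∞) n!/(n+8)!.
0
n!/(n+8)! = 1/[(n+1)(n+2)···(n+8)] → 0 as n → ∞.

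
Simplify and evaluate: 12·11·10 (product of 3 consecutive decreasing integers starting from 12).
1,320

This is P(12,3) = 12!/(9)! = 1,320.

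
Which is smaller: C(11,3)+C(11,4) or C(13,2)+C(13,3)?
First=495, Second=364.
Final answer: C(13,2)+C(13,3)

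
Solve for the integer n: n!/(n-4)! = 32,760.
n!/(n-4)! = n×(n-1)×(n-2)×(n-3), a product of 4 consecutive integers ≈ (n−1.5)^4. 32,760^(1/4) + 1.5 ≈ 15.0; check n = 15: 15×14×13×12 = 32,760 ✓. So n = 15.
Final answer: 15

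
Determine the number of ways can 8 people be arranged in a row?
40,320

Explanation: Arrangements of 8 distinct objects: 8! = 40,320.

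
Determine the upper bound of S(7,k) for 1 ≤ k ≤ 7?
350

Solution: Row S(7,k) for k = 1..7 (via S(n,k) = k·S(n−1,k) + S(n−1,k−1)): 1, 63, 301, 350, 140, 21, 1. The row is unimodal; maximum at k = 4: 350.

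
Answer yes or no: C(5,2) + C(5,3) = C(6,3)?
Yes

Working:
Pascal's identity: LHS = 10 + 10 = 20; RHS = C(6,3) = 20. Both sides agree, so the statement holds.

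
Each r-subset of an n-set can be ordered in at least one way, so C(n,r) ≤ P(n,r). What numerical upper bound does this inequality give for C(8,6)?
P(8,6) = 8·7·6·5·4·3 = 20,160, so C(8,6) ≤ 20,160. (The bound is loose by a factor of 6! = 720: C(8,6) = 20,160/720 = 28.)

Answer: 20,160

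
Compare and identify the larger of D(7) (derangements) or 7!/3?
D(7)
D(7) = (7-1)·[D(6) + D(5)] = 6·[265 + 44] = 1,854; 7!/3 = 5,040/3 = 1,680.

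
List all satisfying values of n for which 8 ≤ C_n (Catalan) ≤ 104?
4, 5

Solution: C_3=5; C_4=14; C_5=42; C_6=132. So valid n = 4, 5.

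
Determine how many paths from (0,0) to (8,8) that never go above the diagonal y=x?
1,430

Counted by the Catalan number C_8: C_8 = C(16,8)/(8+1) = 12,870/9 = 1,430.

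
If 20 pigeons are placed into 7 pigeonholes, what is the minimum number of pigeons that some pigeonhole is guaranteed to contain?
Pigeonhole: ⌈20/7⌉ = 3.
Final answer: 3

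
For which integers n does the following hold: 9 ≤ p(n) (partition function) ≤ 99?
6, 7, 8, 9, 10, 11, 12
Tabulating p(n) via p(n) = p(n−1) + p(n−2) − p(n−5) − p(n−7) + …: p(5)=7; p(6)=11; p(7)=15; p(8)=22; p(9)=30; p(10)=42; p(11)=56; p(12)=77; p(13)=101. So valid n = 6, 7, 8, 9, 10, 11, 12.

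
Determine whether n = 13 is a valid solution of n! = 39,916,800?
No
13! = 13·12! = 13·479,001,600 = 6,227,020,800, which does not equal 39,916,800.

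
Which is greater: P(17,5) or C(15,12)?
P(17,5)
P(17,5)=742,560, C(15,12)=455.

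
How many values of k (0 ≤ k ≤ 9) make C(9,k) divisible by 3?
8
Checking C(9,k) mod 3 for k = 0..9: divisible at k = 1, 2, 3, 4, 5, 6, 7, 8. That's 8 values.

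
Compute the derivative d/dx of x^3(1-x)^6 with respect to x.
3x^2(1-x)^6 - 6x^3(1-x)^5

Reasoning: Product rule: 3x^{2}(1-x)^{6} + x^3·(-6)(1-x)^{5}.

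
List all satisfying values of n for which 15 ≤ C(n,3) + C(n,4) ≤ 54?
5, 6

Solution: C(4,3)+C(4,4)=5; C(5,3)+C(5,4)=15; C(6,3)+C(6,4)=35; C(7,3)+C(7,4)=70. So valid n = 5, 6.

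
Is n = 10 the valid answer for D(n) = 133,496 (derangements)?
No

D(10) = (10-1)·[D(9) + D(8)] = 9·[133,496 + 14,833] = 1,334,961, which does not equal 133,496.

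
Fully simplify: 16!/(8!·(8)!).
This is C(16,8) = 12,870.

Answer: 12,870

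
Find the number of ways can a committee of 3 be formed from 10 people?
120

Solution: C(10,3) = 10! / (3! × (10-3)!)
         = 10! / (3! × 7!)
         = 120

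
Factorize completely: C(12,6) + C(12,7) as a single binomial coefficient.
By Pascal's identity: C(12,6) + C(12,7) = C(13,7) = 1,716.

Answer: C(13,7)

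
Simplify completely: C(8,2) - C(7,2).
C(8,2) - C(7,2) = C(7,1) = 7.

Answer: 7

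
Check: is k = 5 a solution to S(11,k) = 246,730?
Yes

Explanation: S(11,5) = 5·S(10,5) + S(10,4) = 5·42,525 + 34,105 = 246,730, which equals 246,730.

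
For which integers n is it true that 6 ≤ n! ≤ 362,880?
3, 4, 5, 6, 7, 8, 9

Reasoning: n! is strictly increasing; 3! = 6 and 9! = 362,880, so valid n = 3, 4, 5, 6, 7, 8, 9.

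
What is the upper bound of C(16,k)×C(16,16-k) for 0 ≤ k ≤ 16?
165,636,900
C(16,k)·C(16,16-k) = C(16,k)², maximised at the centre k = 8: C(16,8)² = 165,636,900.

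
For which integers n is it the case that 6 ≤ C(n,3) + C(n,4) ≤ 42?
5, 6

Working:
C(4,3)+C(4,4)=5; C(5,3)+C(5,4)=15; C(6,3)+C(6,4)=35; C(7,3)+C(7,4)=70. So valid n = 5, 6.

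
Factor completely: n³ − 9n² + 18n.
n(n − 3)(n − 6)
n³ − 9n² + 18n = n(n² − 9n + 18) = n(n − 3)(n − 6).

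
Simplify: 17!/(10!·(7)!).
This is C(17,10) = 19,448.
Final answer: 19,448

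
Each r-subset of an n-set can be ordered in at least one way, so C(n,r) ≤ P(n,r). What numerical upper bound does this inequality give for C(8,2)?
56
P(8,2) = 8·7 = 56, so C(8,2) ≤ 56. (The bound is loose by a factor of 2! = 2: C(8,2) = 56/2 = 28.)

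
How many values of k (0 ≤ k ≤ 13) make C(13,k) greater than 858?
4

Working:
Row 13 is unimodal and symmetric about k=13/2. C(13,4)=715 ≤ 858; C(13,5)=1,287 > 858; by symmetry C(13,k) > 858 for k = 5..8. That's 8 - 5 + 1 = 4 values.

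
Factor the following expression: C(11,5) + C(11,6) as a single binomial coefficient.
By Pascal's identity: C(11,5) + C(11,6) = C(12,6) = 924.

Answer: C(12,6)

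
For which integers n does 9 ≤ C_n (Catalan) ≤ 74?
4, 5
C_3=5; C_4=14; C_5=42; C_6=132. So valid n = 4, 5.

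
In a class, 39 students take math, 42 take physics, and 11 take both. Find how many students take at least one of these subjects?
|A∪B| = |A|+|B|-|A∩B| = 39+42-11 = 70.
Final answer: 70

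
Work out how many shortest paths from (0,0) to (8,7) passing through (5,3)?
1,960
To (5,3): C(8,5)=56. From there: C(7,3)=35. Total: 1,960.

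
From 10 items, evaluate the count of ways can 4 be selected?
210

Explanation: C(10,4) = 10! / (4! × (10-4)!)
         = 10! / (4! × 6!)
         = 210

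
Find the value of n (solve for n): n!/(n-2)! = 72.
9

n!/(n-2)! = n×(n-1), a product of 2 consecutive integers ≈ (n−0.5)^2. 72^(1/2) + 0.5 ≈ 9.0; check n = 9: 9×8 = 72 ✓. So n = 9.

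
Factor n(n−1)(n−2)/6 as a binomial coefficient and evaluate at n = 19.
C(n,3); C(19,3) = 969

Solution: n(n−1)(n−2)/6 = n!/(3!(n−3)!) = C(n,3). At n = 19: C(19,3) = 969.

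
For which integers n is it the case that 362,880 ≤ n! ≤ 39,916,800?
n! is strictly increasing; 9! = 362,880 and 11! = 39,916,800, so valid n = 9, 10, 11.

Answer: 9, 10, 11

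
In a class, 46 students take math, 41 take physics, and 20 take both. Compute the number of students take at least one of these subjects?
|A∪B| = |A|+|B|-|A∩B| = 46+41-20 = 67.

Answer: 67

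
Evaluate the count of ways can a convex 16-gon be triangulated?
2,674,440
Using the Catalan number formula: C_n = C(2n, n) / (n+1)
C_14 = C(28, 14) / (14+1)
     = 40116600 / 15
     = 2,674,440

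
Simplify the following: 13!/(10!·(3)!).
286

Explanation: This is C(13,10) = 286.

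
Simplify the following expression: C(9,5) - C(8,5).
C(9,5) - C(8,5) = C(8,4) = 70.

Answer: 70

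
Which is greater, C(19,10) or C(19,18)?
C(19,10)

C(19,10)=92,378, C(19,18)=19.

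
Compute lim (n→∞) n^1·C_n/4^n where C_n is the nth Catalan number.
0

Working:
C_n ~ 4^n/(n^(3/2)√π), so n^1·C_n/4^n ~ n^(1 − 3/2)/√π → 0.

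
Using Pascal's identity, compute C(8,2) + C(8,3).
84

C(8,2) + C(8,3) = C(9,3) = 84.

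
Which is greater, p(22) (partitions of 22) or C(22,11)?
C(22,11)

Explanation: Pentagonal recurrence p(n) = p(n−1) + p(n−2) − p(n−5) − p(n−7) + …: p(22) = p(21) + p(20) − p(17) − p(15) + p(10) + p(7) − p(0) = 792 + 627 − 297 − 176 + 42 + 15 − 1 = 1,002; C(22,11) = 705,432.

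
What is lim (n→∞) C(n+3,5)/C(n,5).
1

Reasoning: Both numerator and denominator grow as n^5/5! for large n, so the ratio → 1.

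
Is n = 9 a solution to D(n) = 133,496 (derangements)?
Yes
D(9) = (9-1)·[D(8) + D(7)] = 8·[14,833 + 1,854] = 133,496, which equals 133,496.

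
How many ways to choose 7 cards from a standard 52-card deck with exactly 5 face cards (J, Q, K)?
617,760
12 face cards and 40 non-face cards: C(12,5) × C(40,2) = 792 × 780 = 617,760.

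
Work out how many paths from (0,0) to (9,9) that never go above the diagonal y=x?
4,862

Reasoning: Counted by the Catalan number C_9: C_9 = C(18,9)/(9+1) = 48,620/10 = 4,862.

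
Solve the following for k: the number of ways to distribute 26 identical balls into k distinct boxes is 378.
3

Reasoning: Stars and bars: the count is C(26+k−1, k−1), increasing in k. k=2: C(27,1) = 27, k=3: C(28,2) = 378 ✓. So k = 3.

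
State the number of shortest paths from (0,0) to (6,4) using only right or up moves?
210

Choose 6 rights from 10 moves: C(10,6) = 210.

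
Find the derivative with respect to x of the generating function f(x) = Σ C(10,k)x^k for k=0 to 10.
Σ k·C(10,k)x^(k-1) for k=1 to 10
Term-by-term differentiation gives Σ k·C(10,k)x^{k-1} for k=1 to 10.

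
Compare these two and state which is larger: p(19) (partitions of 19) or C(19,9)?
Pentagonal recurrence p(n) = p(n−1) + p(n−2) − p(n−5) − p(n−7) + …: p(19) = p(18) + p(17) − p(14) − p(12) + p(7) + p(4) = 385 + 297 − 135 − 77 + 15 + 5 = 490; C(19,9) = 92,378.
Final answer: C(19,9)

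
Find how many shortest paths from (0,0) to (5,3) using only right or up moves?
Choose 5 rights from 8 moves: C(8,5) = 56.
Final answer: 56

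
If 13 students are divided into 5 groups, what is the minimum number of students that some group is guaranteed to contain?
Pigeonhole: ⌈13/5⌉ = 3.

Answer: 3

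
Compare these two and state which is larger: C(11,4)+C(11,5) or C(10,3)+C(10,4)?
C(11,4)+C(11,5)

Working:
First=792, Second=330.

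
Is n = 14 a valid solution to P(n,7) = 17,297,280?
Yes

Solution: P(14,7) = 14·13·12·11·10·9·8 = 17,297,280, which equals 17,297,280.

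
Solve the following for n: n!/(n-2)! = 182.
14
n!/(n-2)! = n×(n-1), a product of 2 consecutive integers ≈ (n−0.5)^2. 182^(1/2) + 0.5 ≈ 14.0; check n = 14: 14×13 = 182 ✓. So n = 14.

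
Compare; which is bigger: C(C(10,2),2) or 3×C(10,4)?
C(C(10,2),2)

Working:
C(C(10,2),2)=990, 3×C(10,4)=630.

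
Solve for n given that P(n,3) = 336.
8
P(n,3) = n(n−1)(n−2) is increasing in n; n(n−1)(n−2) ≈ (n−1)^3 = 336 gives n ≈ 8.0. Check: P(6,3) = 120, P(7,3) = 210, P(8,3) = 336 ✓. So n = 8.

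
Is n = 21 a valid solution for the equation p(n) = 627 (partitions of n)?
No

Solution: Pentagonal recurrence p(n) = p(n−1) + p(n−2) − p(n−5) − p(n−7) + …: p(21) = p(20) + p(19) − p(16) − p(14) + p(9) + p(6) = 627 + 490 − 231 − 135 + 30 + 11 = 792, which does not equal 627.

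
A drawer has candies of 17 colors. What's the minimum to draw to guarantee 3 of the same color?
Worst case: 2 of each = 34. One more: 35.
Final answer: 35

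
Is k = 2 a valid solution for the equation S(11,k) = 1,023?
Yes
S(11,2) = 2·S(10,2) + S(10,1) = 2·511 + 1 = 1,023, which equals 1,023.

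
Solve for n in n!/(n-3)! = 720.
10

n!/(n-3)! = n×(n-1)×(n-2), a product of 3 consecutive integers ≈ (n−1)^3. 720^(1/3) + 1 ≈ 10.0; check n = 10: 10×9×8 = 720 ✓. So n = 10.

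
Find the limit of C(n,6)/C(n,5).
C(n,6)/C(n,5) = (n-5)/6 → ∞ as n → ∞.
Final answer: ∞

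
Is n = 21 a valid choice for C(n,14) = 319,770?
No

Solution: C(21,14) = 21·20·19·18·17·16·15·14·13·12·11·10·9·8/14! = 10,137,091,700,736,000/87,178,291,200 = 116,280, which does not equal 319,770.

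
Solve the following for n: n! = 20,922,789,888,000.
n! is strictly increasing. 14! = 87,178,291,200, 15! = 1,307,674,368,000, 16! = 20,922,789,888,000 ✓. So n = 16.
Final answer: 16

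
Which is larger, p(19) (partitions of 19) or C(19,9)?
C(19,9)
Pentagonal recurrence p(n) = p(n−1) + p(n−2) − p(n−5) − p(n−7) + …: p(19) = p(18) + p(17) − p(14) − p(12) + p(7) + p(4) = 385 + 297 − 135 − 77 + 15 + 5 = 490; C(19,9) = 92,378.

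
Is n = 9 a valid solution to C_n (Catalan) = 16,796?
No

Explanation: C_9 = C(18,9)/(9+1) = 48,620/10 = 4,862, which does not equal 16,796.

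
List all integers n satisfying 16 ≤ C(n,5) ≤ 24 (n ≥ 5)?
C(6,5)=6; C(7,5)=21; C(8,5)=56. So valid n = 7.

Answer: 7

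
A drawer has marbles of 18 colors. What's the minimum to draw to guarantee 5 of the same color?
73

Explanation: Worst case: 4 of each = 72. One more: 73.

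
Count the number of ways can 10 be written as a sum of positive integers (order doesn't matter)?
42

Explanation: Pentagonal recurrence p(n) = p(n−1) + p(n−2) − p(n−5) − p(n−7) + …: p(10) = p(9) + p(8) − p(5) − p(3) = 30 + 22 − 7 − 3 = 42.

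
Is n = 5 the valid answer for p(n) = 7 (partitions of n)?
Yes

Working:
Pentagonal recurrence p(n) = p(n−1) + p(n−2) − p(n−5) − p(n−7) + …: p(5) = p(4) + p(3) − p(0) = 5 + 3 − 1 = 7, which equals 7.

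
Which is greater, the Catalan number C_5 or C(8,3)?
C(8,3)

Solution: C_5 = C(10,5)/(5+1) = 252/6 = 42; C(8,3) = 56.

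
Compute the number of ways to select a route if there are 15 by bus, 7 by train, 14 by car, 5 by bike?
41

Working:
By the addition principle: 15 + 7 + 14 + 5 = 41.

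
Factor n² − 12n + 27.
(n − 3)(n − 9)
Seek roots whose sum is 12 and product is 27: (3, 9). So n² − 12n + 27 = (n − 3)(n − 9).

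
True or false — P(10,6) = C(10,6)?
False

Reasoning: P(10,6) = 151,200 but C(10,6) = 210; they differ by a factor of 6! = 720, so the statement does not hold.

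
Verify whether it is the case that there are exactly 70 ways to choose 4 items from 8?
True

C(8,4) = 70.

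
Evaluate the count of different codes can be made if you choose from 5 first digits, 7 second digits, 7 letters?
245
By the multiplication principle: 5 × 7 × 7 = 245.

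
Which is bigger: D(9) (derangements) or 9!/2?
9!/2

Explanation: D(9) = (9-1)·[D(8) + D(7)] = 8·[14,833 + 1,854] = 133,496; 9!/2 = 362,880/2 = 181,440.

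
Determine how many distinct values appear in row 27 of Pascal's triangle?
Row 27 has entries C(27,0)..C(27,27); by symmetry C(27,k)=C(27,27-k), giving 14 distinct values.

Answer: 14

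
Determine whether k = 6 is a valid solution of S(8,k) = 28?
No

Solution: S(8,6) = 6·S(7,6) + S(7,5) = 6·21 + 140 = 266, which does not equal 28.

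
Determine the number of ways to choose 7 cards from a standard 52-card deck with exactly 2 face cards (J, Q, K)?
12 face cards and 40 non-face cards: C(12,2) × C(40,5) = 66 × 658,008 = 43,428,528.

Answer: 43,428,528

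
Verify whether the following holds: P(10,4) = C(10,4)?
False
P(10,4) = 5,040 but C(10,4) = 210; they differ by a factor of 4! = 24, so the statement does not hold.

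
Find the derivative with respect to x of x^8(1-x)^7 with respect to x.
8x^7(1-x)^7 - 7x^8(1-x)^6

Working:
Product rule: 8x^{7}(1-x)^{7} + x^8·(-7)(1-x)^{6}.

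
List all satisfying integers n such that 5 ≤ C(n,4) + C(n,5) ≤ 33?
C(4,4)+C(4,5)=1; C(5,4)+C(5,5)=6; C(6,4)+C(6,5)=21; C(7,4)+C(7,5)=56. So valid n = 5, 6.

Answer: 5, 6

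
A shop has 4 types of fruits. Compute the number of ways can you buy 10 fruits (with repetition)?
Stars and bars: C(10+4-1, 10) = C(13, 10) = 286.
Final answer: 286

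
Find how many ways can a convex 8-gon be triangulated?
132

Solution: Using the Catalan number formula: C_n = C(2n, n) / (n+1)
C_6 = C(12, 6) / (6+1)
     = 924 / 7
     = 132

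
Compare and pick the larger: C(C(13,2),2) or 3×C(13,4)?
C(C(13,2),2)

Reasoning: C(C(13,2),2)=3,003, 3×C(13,4)=2,145.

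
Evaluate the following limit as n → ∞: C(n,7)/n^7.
1/5040
C(n,7) ≈ n^7/7! for large n. Limit = 1/7! = 1/5040.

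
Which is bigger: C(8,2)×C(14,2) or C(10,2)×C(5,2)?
C(8,2)×C(14,2)

Working:
C(8,2)×C(14,2)=2,548, C(10,2)×C(5,2)=450.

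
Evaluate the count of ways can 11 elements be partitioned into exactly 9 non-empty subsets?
This equals S(11,9), the Stirling number of the 2nd kind.
Using the Stirling recurrence: S(n,k) = k·S(n-1,k) + S(n-1,k-1)
S(11,9) = 9·S(10,9) + S(10,8)
         = 9·45 + 750
         = 405 + 750
         = 1,155
Final answer: 1,155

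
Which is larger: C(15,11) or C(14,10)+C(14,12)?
C(15,11)

Reasoning: C(15,11)=1,365; C(14,10)+C(14,12)=1,001+91=1,092.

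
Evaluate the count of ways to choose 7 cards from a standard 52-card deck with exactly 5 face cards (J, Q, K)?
617,760

Solution: 12 face cards and 40 non-face cards: C(12,5) × C(40,2) = 792 × 780 = 617,760.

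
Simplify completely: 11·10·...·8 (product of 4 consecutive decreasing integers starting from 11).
7,920
This is P(11,4) = 11!/(7)! = 7,920.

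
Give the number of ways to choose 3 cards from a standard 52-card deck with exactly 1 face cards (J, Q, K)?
9,360

12 face cards and 40 non-face cards: C(12,1) × C(40,2) = 12 × 780 = 9,360.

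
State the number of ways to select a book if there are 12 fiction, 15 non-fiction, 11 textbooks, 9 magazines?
47

Working:
By the addition principle: 12 + 15 + 11 + 9 = 47.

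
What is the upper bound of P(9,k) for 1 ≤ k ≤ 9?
362,880
P(9,k) increases in k, so maximum at k = 9: 9! = 362,880.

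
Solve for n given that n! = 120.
5

Reasoning: n! is strictly increasing. 3! = 6, 4! = 24, 5! = 120 ✓. So n = 5.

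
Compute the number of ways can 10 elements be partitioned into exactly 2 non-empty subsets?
511

Explanation: This equals S(10,2), the Stirling number of the 2nd kind.
Using the Stirling recurrence: S(n,k) = k·S(n-1,k) + S(n-1,k-1)
S(10,2) = 2·S(9,2) + S(9,1)
         = 2·255 + 1
         = 510 + 1
         = 511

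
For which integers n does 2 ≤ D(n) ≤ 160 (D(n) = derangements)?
3, 4, 5

Solution: Using D(n) = (n−1)[D(n−1) + D(n−2)] with D(1)=0, D(2)=1: D(2)=1; D(3)=2; D(4)=9; D(5)=44; D(6)=265. So valid n = 3, 4, 5.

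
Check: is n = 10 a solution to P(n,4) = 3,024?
No

Reasoning: P(10,4) = 10·9·8·7 = 5,040, which does not equal 3,024.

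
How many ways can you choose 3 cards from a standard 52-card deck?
22,100

Explanation: C(52,3) = 22,100.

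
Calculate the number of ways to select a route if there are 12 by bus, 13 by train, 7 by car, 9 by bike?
By the addition principle: 12 + 13 + 7 + 9 = 41.

Answer: 41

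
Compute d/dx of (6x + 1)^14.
Chain rule: 14(6x+1)^{13} × 6 = 84(6x+1)^{13}.
Final answer: 84(6x + 1)^13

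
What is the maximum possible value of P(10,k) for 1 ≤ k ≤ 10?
3,628,800

Working:
P(10,k) increases in k, so maximum at k = 10: 10! = 3,628,800.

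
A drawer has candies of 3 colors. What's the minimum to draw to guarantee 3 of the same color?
7

Explanation: Worst case: 2 of each = 6. One more: 7.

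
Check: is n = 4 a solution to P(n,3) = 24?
P(4,3) = 4·3·2 = 24, which equals 24.

Answer: Yes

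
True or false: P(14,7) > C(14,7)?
True

P(14,7) = 17,297,280 and C(14,7) = 3,432; P(n,r) = r! × C(n,r) so P > C whenever r ≥ 2.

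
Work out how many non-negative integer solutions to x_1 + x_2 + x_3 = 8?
45
C(8+3-1, 3-1) = 45.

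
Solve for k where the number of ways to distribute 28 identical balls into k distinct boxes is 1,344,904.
7

Reasoning: Stars and bars: the count is C(28+k−1, k−1), increasing in k. k=5: C(32,4) = 35,960, k=6: C(33,5) = 237,336, k=7: C(34,6) = 1,344,904 ✓. So k = 7.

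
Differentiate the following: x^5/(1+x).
(5x^4(1+x) - x^5)/(1+x)²

Solution: Quotient rule: [5x^{4}(1+x) - x^5]/(1+x)².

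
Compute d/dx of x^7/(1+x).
(7x^6(1+x) - x^7)/(1+x)²
Quotient rule: [7x^{6}(1+x) - x^7]/(1+x)².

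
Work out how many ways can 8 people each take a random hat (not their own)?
14,833

Solution: Using D(n) = (n-1)[D(n-1) + D(n-2)]:
D(8) = (8-1) × [D(7) + D(6)]
      = 7 × [1854 + 265]
      = 7 × 2119
      = 14,833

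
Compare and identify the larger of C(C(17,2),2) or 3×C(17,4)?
C(C(17,2),2)

Reasoning: C(C(17,2),2)=9,180, 3×C(17,4)=7,140.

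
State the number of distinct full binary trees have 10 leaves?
Using the Catalan number formula: C_n = C(2n, n) / (n+1)
C_9 = C(18, 9) / (9+1)
     = 48620 / 10
     = 4,862
Final answer: 4,862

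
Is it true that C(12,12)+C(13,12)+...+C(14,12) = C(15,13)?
True

Solution: Hockey stick identity gives Σ = C(15,13) = 105; RHS C(15,13) = 105.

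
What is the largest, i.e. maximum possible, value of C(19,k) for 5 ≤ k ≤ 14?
92,378

Working:
C(19,k) is maximised at the centre of the row: C(19,9) = 92,378.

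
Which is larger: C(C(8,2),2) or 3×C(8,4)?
C(C(8,2),2)

Working:
C(C(8,2),2)=378, 3×C(8,4)=210.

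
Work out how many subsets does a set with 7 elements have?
128

Working:
Each element can be included or excluded: 2^7 = 128.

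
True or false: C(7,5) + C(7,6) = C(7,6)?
False

Working:
Pascal's identity gives C(8,6) = 28, whereas C(7,6) = 7.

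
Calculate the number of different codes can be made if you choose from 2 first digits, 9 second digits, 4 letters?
By the multiplication principle: 2 × 9 × 4 = 72.
Final answer: 72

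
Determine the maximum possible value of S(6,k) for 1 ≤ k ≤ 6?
90

Working:
Row S(6,k) for k = 1..6 (via S(n,k) = k·S(n−1,k) + S(n−1,k−1)): 1, 31, 90, 65, 15, 1. The row is unimodal; maximum at k = 3: 90.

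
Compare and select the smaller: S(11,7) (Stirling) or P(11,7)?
S(11,7)

Reasoning: S(11,7) = 7·S(10,7) + S(10,6) = 7·5,880 + 22,827 = 63,987; P(11,7) = 1,663,200.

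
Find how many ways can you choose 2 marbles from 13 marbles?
C(13,2) = 13! / (2! × (13-2)!)
         = 13! / (2! × 11!)
         = 78
Final answer: 78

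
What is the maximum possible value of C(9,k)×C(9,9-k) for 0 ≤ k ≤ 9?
15,876
C(9,k)·C(9,9-k) = C(9,k)², maximised at the centre k = 4: C(9,4)² = 15,876.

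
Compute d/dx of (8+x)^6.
6(8+x)^5

Working:
Using the power rule: d/dx (8+x)^6 = 6(8+x)^{5}.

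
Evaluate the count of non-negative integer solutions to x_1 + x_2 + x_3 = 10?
66

Explanation: C(10+3-1, 3-1) = 66.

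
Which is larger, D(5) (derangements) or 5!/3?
D(5)

D(5) = (5-1)·[D(4) + D(3)] = 4·[9 + 2] = 44; 5!/3 = 120/3 = 40.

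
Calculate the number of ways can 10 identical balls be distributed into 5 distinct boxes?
1,001

C(10+5-1, 5-1) = C(14, 4) = 1,001.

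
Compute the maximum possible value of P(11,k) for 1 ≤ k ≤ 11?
39,916,800

Reasoning: P(11,k) increases in k, so maximum at k = 11: 11! = 39,916,800.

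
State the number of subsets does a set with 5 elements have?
32

Each element can be included or excluded: 2^5 = 32.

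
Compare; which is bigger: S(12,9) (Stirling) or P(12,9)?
P(12,9)

Solution: S(12,9) = 9·S(11,9) + S(11,8) = 9·1,155 + 11,880 = 22,275; P(12,9) = 79,833,600.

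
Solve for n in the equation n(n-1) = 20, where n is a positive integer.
5

n² − n − 20 = 0, so n = (1 ± √(1 + 4·20))/2 = (1 ± √81)/2 = (1 ± 9)/2, i.e. n = 5 or n = -4. Taking the positive root, n = 5 (check: 5×4 = 20).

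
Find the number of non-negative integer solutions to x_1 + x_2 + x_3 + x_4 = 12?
C(12+4-1, 4-1) = 455.

Answer: 455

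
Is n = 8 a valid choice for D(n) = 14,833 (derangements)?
Yes

Solution: D(8) = (8-1)·[D(7) + D(6)] = 7·[1,854 + 265] = 14,833, which equals 14,833.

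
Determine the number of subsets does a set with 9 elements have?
512

Solution: Each element can be included or excluded: 2^9 = 512.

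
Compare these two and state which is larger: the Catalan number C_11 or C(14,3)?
C_11

C_11 = C(22,11)/(11+1) = 705,432/12 = 58,786; C(14,3) = 364.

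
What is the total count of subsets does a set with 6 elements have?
64

Reasoning: Each element can be included or excluded: 2^6 = 64.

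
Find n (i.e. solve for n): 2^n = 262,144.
18

Reasoning: 262,144 = 1,024 × 256 = 2^10 × 2^8 = 2^18, so n = 18.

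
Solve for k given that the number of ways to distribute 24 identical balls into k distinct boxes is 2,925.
Stars and bars: the count is C(24+k−1, k−1), increasing in k. k=2: C(25,1) = 25, k=3: C(26,2) = 325, k=4: C(27,3) = 2,925 ✓. So k = 4.

Answer: 4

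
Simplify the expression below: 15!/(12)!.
2,730
This equals 15×14×13 = 2,730.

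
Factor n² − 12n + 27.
(n − 3)(n − 9)

Explanation: Seek roots whose sum is 12 and product is 27: (3, 9). So n² − 12n + 27 = (n − 3)(n − 9).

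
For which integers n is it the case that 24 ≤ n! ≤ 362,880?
4, 5, 6, 7, 8, 9

Reasoning: n! is strictly increasing; 4! = 24 and 9! = 362,880, so valid n = 4, 5, 6, 7, 8, 9.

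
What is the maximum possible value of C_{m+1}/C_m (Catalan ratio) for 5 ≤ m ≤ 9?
C_{m+1}/C_m = 2(2m+1)/(m+2), which increases with m. Maximum at m = 9: 2·19/11 = 38/11.

Answer: 38/11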